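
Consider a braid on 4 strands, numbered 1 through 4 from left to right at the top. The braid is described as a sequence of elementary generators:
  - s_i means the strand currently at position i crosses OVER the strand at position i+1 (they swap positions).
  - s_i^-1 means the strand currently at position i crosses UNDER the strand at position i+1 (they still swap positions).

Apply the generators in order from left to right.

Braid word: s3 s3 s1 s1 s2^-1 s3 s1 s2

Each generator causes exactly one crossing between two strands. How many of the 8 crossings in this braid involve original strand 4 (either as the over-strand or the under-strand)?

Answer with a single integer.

Gen 1: crossing 3x4. Involves strand 4? yes. Count so far: 1
Gen 2: crossing 4x3. Involves strand 4? yes. Count so far: 2
Gen 3: crossing 1x2. Involves strand 4? no. Count so far: 2
Gen 4: crossing 2x1. Involves strand 4? no. Count so far: 2
Gen 5: crossing 2x3. Involves strand 4? no. Count so far: 2
Gen 6: crossing 2x4. Involves strand 4? yes. Count so far: 3
Gen 7: crossing 1x3. Involves strand 4? no. Count so far: 3
Gen 8: crossing 1x4. Involves strand 4? yes. Count so far: 4

Answer: 4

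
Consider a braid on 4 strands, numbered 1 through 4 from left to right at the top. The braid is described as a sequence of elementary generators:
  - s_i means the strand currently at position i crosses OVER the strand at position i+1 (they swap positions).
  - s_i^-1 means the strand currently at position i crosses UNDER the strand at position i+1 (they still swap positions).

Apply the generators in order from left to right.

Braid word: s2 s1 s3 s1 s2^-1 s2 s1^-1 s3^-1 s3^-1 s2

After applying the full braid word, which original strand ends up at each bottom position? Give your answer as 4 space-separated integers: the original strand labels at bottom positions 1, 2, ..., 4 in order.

Answer: 3 4 1 2

Derivation:
Gen 1 (s2): strand 2 crosses over strand 3. Perm now: [1 3 2 4]
Gen 2 (s1): strand 1 crosses over strand 3. Perm now: [3 1 2 4]
Gen 3 (s3): strand 2 crosses over strand 4. Perm now: [3 1 4 2]
Gen 4 (s1): strand 3 crosses over strand 1. Perm now: [1 3 4 2]
Gen 5 (s2^-1): strand 3 crosses under strand 4. Perm now: [1 4 3 2]
Gen 6 (s2): strand 4 crosses over strand 3. Perm now: [1 3 4 2]
Gen 7 (s1^-1): strand 1 crosses under strand 3. Perm now: [3 1 4 2]
Gen 8 (s3^-1): strand 4 crosses under strand 2. Perm now: [3 1 2 4]
Gen 9 (s3^-1): strand 2 crosses under strand 4. Perm now: [3 1 4 2]
Gen 10 (s2): strand 1 crosses over strand 4. Perm now: [3 4 1 2]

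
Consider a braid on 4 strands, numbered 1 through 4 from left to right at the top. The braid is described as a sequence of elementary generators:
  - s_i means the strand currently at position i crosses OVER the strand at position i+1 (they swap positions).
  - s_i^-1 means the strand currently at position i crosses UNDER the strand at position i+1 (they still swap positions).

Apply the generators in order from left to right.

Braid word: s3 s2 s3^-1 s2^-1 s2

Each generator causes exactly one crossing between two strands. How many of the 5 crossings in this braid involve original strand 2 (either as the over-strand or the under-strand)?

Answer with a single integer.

Gen 1: crossing 3x4. Involves strand 2? no. Count so far: 0
Gen 2: crossing 2x4. Involves strand 2? yes. Count so far: 1
Gen 3: crossing 2x3. Involves strand 2? yes. Count so far: 2
Gen 4: crossing 4x3. Involves strand 2? no. Count so far: 2
Gen 5: crossing 3x4. Involves strand 2? no. Count so far: 2

Answer: 2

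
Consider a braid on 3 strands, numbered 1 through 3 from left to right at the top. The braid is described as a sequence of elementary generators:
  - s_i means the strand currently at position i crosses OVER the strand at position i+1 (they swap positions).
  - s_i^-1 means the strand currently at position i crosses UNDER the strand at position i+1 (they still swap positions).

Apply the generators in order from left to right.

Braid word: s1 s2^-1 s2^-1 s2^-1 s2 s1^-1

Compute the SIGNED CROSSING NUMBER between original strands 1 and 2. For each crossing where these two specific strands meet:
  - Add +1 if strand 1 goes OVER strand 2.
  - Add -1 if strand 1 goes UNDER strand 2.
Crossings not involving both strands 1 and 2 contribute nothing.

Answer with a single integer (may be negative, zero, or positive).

Answer: 2

Derivation:
Gen 1: 1 over 2. Both 1&2? yes. Contrib: +1. Sum: 1
Gen 2: crossing 1x3. Both 1&2? no. Sum: 1
Gen 3: crossing 3x1. Both 1&2? no. Sum: 1
Gen 4: crossing 1x3. Both 1&2? no. Sum: 1
Gen 5: crossing 3x1. Both 1&2? no. Sum: 1
Gen 6: 2 under 1. Both 1&2? yes. Contrib: +1. Sum: 2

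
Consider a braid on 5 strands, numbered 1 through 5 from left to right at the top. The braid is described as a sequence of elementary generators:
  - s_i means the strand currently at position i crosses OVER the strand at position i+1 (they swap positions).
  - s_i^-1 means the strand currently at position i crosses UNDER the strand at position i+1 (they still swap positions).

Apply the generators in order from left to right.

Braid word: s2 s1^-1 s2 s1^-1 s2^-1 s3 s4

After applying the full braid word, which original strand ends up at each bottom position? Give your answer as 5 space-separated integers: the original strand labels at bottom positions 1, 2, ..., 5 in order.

Gen 1 (s2): strand 2 crosses over strand 3. Perm now: [1 3 2 4 5]
Gen 2 (s1^-1): strand 1 crosses under strand 3. Perm now: [3 1 2 4 5]
Gen 3 (s2): strand 1 crosses over strand 2. Perm now: [3 2 1 4 5]
Gen 4 (s1^-1): strand 3 crosses under strand 2. Perm now: [2 3 1 4 5]
Gen 5 (s2^-1): strand 3 crosses under strand 1. Perm now: [2 1 3 4 5]
Gen 6 (s3): strand 3 crosses over strand 4. Perm now: [2 1 4 3 5]
Gen 7 (s4): strand 3 crosses over strand 5. Perm now: [2 1 4 5 3]

Answer: 2 1 4 5 3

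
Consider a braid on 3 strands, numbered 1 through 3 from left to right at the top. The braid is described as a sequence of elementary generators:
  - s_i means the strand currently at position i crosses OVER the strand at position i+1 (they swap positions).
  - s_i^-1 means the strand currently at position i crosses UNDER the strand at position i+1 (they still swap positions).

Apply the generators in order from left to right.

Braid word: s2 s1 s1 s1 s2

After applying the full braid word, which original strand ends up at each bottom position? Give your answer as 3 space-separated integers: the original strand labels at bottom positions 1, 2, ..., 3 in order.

Answer: 3 2 1

Derivation:
Gen 1 (s2): strand 2 crosses over strand 3. Perm now: [1 3 2]
Gen 2 (s1): strand 1 crosses over strand 3. Perm now: [3 1 2]
Gen 3 (s1): strand 3 crosses over strand 1. Perm now: [1 3 2]
Gen 4 (s1): strand 1 crosses over strand 3. Perm now: [3 1 2]
Gen 5 (s2): strand 1 crosses over strand 2. Perm now: [3 2 1]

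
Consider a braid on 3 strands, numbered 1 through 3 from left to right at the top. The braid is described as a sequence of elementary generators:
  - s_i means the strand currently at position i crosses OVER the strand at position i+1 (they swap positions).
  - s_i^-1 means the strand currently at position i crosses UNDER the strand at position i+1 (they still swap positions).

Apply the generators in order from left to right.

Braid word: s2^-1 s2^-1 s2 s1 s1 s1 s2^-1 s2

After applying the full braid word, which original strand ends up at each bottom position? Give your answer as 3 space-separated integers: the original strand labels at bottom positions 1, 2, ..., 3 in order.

Answer: 3 1 2

Derivation:
Gen 1 (s2^-1): strand 2 crosses under strand 3. Perm now: [1 3 2]
Gen 2 (s2^-1): strand 3 crosses under strand 2. Perm now: [1 2 3]
Gen 3 (s2): strand 2 crosses over strand 3. Perm now: [1 3 2]
Gen 4 (s1): strand 1 crosses over strand 3. Perm now: [3 1 2]
Gen 5 (s1): strand 3 crosses over strand 1. Perm now: [1 3 2]
Gen 6 (s1): strand 1 crosses over strand 3. Perm now: [3 1 2]
Gen 7 (s2^-1): strand 1 crosses under strand 2. Perm now: [3 2 1]
Gen 8 (s2): strand 2 crosses over strand 1. Perm now: [3 1 2]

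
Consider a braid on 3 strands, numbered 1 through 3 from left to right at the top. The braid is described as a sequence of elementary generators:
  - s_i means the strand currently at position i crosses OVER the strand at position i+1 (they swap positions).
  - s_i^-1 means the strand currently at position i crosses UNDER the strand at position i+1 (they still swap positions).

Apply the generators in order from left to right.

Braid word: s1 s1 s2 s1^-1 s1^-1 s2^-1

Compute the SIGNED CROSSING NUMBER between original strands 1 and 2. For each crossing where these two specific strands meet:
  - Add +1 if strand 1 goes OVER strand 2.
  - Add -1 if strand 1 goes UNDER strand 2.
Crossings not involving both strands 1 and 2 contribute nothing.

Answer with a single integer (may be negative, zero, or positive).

Answer: 0

Derivation:
Gen 1: 1 over 2. Both 1&2? yes. Contrib: +1. Sum: 1
Gen 2: 2 over 1. Both 1&2? yes. Contrib: -1. Sum: 0
Gen 3: crossing 2x3. Both 1&2? no. Sum: 0
Gen 4: crossing 1x3. Both 1&2? no. Sum: 0
Gen 5: crossing 3x1. Both 1&2? no. Sum: 0
Gen 6: crossing 3x2. Both 1&2? no. Sum: 0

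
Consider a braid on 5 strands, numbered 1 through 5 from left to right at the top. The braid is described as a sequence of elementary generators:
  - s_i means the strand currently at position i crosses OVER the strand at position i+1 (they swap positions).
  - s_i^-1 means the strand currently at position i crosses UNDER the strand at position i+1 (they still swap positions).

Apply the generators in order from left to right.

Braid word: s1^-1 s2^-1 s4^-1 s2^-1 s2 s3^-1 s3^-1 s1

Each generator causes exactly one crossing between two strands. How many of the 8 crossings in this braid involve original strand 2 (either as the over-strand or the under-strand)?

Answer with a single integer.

Answer: 2

Derivation:
Gen 1: crossing 1x2. Involves strand 2? yes. Count so far: 1
Gen 2: crossing 1x3. Involves strand 2? no. Count so far: 1
Gen 3: crossing 4x5. Involves strand 2? no. Count so far: 1
Gen 4: crossing 3x1. Involves strand 2? no. Count so far: 1
Gen 5: crossing 1x3. Involves strand 2? no. Count so far: 1
Gen 6: crossing 1x5. Involves strand 2? no. Count so far: 1
Gen 7: crossing 5x1. Involves strand 2? no. Count so far: 1
Gen 8: crossing 2x3. Involves strand 2? yes. Count so far: 2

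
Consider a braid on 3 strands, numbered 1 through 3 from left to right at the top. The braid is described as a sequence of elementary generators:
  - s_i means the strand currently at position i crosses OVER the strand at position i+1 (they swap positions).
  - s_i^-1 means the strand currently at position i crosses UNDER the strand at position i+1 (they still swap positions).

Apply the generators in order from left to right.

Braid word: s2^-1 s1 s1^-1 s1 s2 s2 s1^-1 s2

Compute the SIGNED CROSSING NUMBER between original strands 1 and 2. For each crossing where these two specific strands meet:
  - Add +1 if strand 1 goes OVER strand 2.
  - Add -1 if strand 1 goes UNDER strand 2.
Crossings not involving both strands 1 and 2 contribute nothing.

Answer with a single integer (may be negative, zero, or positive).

Answer: 0

Derivation:
Gen 1: crossing 2x3. Both 1&2? no. Sum: 0
Gen 2: crossing 1x3. Both 1&2? no. Sum: 0
Gen 3: crossing 3x1. Both 1&2? no. Sum: 0
Gen 4: crossing 1x3. Both 1&2? no. Sum: 0
Gen 5: 1 over 2. Both 1&2? yes. Contrib: +1. Sum: 1
Gen 6: 2 over 1. Both 1&2? yes. Contrib: -1. Sum: 0
Gen 7: crossing 3x1. Both 1&2? no. Sum: 0
Gen 8: crossing 3x2. Both 1&2? no. Sum: 0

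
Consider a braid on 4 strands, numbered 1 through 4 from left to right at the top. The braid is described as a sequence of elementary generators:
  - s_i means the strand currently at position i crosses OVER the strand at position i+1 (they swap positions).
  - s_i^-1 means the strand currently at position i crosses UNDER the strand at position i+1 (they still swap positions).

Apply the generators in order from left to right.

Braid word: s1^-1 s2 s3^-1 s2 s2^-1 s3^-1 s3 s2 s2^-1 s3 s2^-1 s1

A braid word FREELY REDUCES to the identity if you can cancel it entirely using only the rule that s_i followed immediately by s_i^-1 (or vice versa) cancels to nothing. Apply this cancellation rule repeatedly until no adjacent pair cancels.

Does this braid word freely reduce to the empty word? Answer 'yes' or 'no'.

Gen 1 (s1^-1): push. Stack: [s1^-1]
Gen 2 (s2): push. Stack: [s1^-1 s2]
Gen 3 (s3^-1): push. Stack: [s1^-1 s2 s3^-1]
Gen 4 (s2): push. Stack: [s1^-1 s2 s3^-1 s2]
Gen 5 (s2^-1): cancels prior s2. Stack: [s1^-1 s2 s3^-1]
Gen 6 (s3^-1): push. Stack: [s1^-1 s2 s3^-1 s3^-1]
Gen 7 (s3): cancels prior s3^-1. Stack: [s1^-1 s2 s3^-1]
Gen 8 (s2): push. Stack: [s1^-1 s2 s3^-1 s2]
Gen 9 (s2^-1): cancels prior s2. Stack: [s1^-1 s2 s3^-1]
Gen 10 (s3): cancels prior s3^-1. Stack: [s1^-1 s2]
Gen 11 (s2^-1): cancels prior s2. Stack: [s1^-1]
Gen 12 (s1): cancels prior s1^-1. Stack: []
Reduced word: (empty)

Answer: yes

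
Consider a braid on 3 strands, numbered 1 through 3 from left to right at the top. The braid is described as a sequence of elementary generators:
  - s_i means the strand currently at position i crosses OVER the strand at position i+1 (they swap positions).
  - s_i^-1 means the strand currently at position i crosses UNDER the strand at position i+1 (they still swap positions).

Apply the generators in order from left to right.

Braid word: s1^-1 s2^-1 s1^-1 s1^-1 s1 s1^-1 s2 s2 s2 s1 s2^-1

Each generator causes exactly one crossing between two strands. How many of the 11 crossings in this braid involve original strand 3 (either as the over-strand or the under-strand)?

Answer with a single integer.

Gen 1: crossing 1x2. Involves strand 3? no. Count so far: 0
Gen 2: crossing 1x3. Involves strand 3? yes. Count so far: 1
Gen 3: crossing 2x3. Involves strand 3? yes. Count so far: 2
Gen 4: crossing 3x2. Involves strand 3? yes. Count so far: 3
Gen 5: crossing 2x3. Involves strand 3? yes. Count so far: 4
Gen 6: crossing 3x2. Involves strand 3? yes. Count so far: 5
Gen 7: crossing 3x1. Involves strand 3? yes. Count so far: 6
Gen 8: crossing 1x3. Involves strand 3? yes. Count so far: 7
Gen 9: crossing 3x1. Involves strand 3? yes. Count so far: 8
Gen 10: crossing 2x1. Involves strand 3? no. Count so far: 8
Gen 11: crossing 2x3. Involves strand 3? yes. Count so far: 9

Answer: 9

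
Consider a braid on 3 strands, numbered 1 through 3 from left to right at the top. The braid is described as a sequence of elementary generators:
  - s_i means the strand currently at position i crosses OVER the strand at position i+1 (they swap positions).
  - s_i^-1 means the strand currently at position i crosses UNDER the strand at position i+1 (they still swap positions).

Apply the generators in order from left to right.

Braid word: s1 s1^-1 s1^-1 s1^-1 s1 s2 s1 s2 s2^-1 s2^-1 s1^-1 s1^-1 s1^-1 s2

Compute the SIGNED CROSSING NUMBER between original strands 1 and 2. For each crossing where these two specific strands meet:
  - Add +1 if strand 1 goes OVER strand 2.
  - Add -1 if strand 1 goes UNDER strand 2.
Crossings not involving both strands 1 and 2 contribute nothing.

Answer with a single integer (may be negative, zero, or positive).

Gen 1: 1 over 2. Both 1&2? yes. Contrib: +1. Sum: 1
Gen 2: 2 under 1. Both 1&2? yes. Contrib: +1. Sum: 2
Gen 3: 1 under 2. Both 1&2? yes. Contrib: -1. Sum: 1
Gen 4: 2 under 1. Both 1&2? yes. Contrib: +1. Sum: 2
Gen 5: 1 over 2. Both 1&2? yes. Contrib: +1. Sum: 3
Gen 6: crossing 1x3. Both 1&2? no. Sum: 3
Gen 7: crossing 2x3. Both 1&2? no. Sum: 3
Gen 8: 2 over 1. Both 1&2? yes. Contrib: -1. Sum: 2
Gen 9: 1 under 2. Both 1&2? yes. Contrib: -1. Sum: 1
Gen 10: 2 under 1. Both 1&2? yes. Contrib: +1. Sum: 2
Gen 11: crossing 3x1. Both 1&2? no. Sum: 2
Gen 12: crossing 1x3. Both 1&2? no. Sum: 2
Gen 13: crossing 3x1. Both 1&2? no. Sum: 2
Gen 14: crossing 3x2. Both 1&2? no. Sum: 2

Answer: 2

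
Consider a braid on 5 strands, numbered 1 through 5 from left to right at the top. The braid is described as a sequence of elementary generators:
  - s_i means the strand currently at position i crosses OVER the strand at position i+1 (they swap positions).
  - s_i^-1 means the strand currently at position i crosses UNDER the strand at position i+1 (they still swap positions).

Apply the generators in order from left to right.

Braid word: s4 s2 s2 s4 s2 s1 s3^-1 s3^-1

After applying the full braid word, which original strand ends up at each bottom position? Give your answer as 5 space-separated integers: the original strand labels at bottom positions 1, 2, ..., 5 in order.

Answer: 3 1 2 4 5

Derivation:
Gen 1 (s4): strand 4 crosses over strand 5. Perm now: [1 2 3 5 4]
Gen 2 (s2): strand 2 crosses over strand 3. Perm now: [1 3 2 5 4]
Gen 3 (s2): strand 3 crosses over strand 2. Perm now: [1 2 3 5 4]
Gen 4 (s4): strand 5 crosses over strand 4. Perm now: [1 2 3 4 5]
Gen 5 (s2): strand 2 crosses over strand 3. Perm now: [1 3 2 4 5]
Gen 6 (s1): strand 1 crosses over strand 3. Perm now: [3 1 2 4 5]
Gen 7 (s3^-1): strand 2 crosses under strand 4. Perm now: [3 1 4 2 5]
Gen 8 (s3^-1): strand 4 crosses under strand 2. Perm now: [3 1 2 4 5]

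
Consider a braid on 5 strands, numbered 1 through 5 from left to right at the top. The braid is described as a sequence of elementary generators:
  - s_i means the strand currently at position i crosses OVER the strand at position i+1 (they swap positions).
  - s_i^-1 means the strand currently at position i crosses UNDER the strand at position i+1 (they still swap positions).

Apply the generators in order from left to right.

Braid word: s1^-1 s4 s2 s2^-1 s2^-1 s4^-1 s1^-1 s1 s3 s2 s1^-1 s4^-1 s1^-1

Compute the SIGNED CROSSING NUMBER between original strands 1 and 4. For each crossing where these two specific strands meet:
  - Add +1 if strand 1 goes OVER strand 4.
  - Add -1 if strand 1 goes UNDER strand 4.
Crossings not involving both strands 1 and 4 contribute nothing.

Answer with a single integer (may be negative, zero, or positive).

Answer: 1

Derivation:
Gen 1: crossing 1x2. Both 1&4? no. Sum: 0
Gen 2: crossing 4x5. Both 1&4? no. Sum: 0
Gen 3: crossing 1x3. Both 1&4? no. Sum: 0
Gen 4: crossing 3x1. Both 1&4? no. Sum: 0
Gen 5: crossing 1x3. Both 1&4? no. Sum: 0
Gen 6: crossing 5x4. Both 1&4? no. Sum: 0
Gen 7: crossing 2x3. Both 1&4? no. Sum: 0
Gen 8: crossing 3x2. Both 1&4? no. Sum: 0
Gen 9: 1 over 4. Both 1&4? yes. Contrib: +1. Sum: 1
Gen 10: crossing 3x4. Both 1&4? no. Sum: 1
Gen 11: crossing 2x4. Both 1&4? no. Sum: 1
Gen 12: crossing 1x5. Both 1&4? no. Sum: 1
Gen 13: crossing 4x2. Both 1&4? no. Sum: 1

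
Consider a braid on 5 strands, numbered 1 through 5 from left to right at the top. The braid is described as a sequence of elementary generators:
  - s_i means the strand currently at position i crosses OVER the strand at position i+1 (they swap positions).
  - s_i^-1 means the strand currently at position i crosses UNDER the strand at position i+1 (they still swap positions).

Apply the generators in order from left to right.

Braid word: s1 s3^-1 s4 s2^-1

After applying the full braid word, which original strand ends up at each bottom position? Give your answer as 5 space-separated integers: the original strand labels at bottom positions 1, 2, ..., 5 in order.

Gen 1 (s1): strand 1 crosses over strand 2. Perm now: [2 1 3 4 5]
Gen 2 (s3^-1): strand 3 crosses under strand 4. Perm now: [2 1 4 3 5]
Gen 3 (s4): strand 3 crosses over strand 5. Perm now: [2 1 4 5 3]
Gen 4 (s2^-1): strand 1 crosses under strand 4. Perm now: [2 4 1 5 3]

Answer: 2 4 1 5 3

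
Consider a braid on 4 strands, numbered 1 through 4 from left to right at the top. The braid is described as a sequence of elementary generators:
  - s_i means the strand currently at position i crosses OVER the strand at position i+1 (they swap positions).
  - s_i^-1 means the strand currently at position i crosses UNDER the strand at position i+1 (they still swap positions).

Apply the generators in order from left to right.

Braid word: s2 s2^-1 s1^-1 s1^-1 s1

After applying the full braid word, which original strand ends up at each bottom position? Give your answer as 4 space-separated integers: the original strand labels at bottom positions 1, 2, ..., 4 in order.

Answer: 2 1 3 4

Derivation:
Gen 1 (s2): strand 2 crosses over strand 3. Perm now: [1 3 2 4]
Gen 2 (s2^-1): strand 3 crosses under strand 2. Perm now: [1 2 3 4]
Gen 3 (s1^-1): strand 1 crosses under strand 2. Perm now: [2 1 3 4]
Gen 4 (s1^-1): strand 2 crosses under strand 1. Perm now: [1 2 3 4]
Gen 5 (s1): strand 1 crosses over strand 2. Perm now: [2 1 3 4]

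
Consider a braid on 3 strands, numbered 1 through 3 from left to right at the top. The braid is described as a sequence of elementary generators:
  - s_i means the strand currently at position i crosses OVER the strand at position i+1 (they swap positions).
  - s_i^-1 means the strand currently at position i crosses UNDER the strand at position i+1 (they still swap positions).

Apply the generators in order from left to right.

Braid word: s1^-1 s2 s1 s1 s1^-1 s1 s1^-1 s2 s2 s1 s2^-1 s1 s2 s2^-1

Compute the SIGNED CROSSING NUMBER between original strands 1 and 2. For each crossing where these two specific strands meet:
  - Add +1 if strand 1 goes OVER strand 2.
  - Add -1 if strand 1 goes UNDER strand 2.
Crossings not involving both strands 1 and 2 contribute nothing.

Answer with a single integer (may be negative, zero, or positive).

Answer: -2

Derivation:
Gen 1: 1 under 2. Both 1&2? yes. Contrib: -1. Sum: -1
Gen 2: crossing 1x3. Both 1&2? no. Sum: -1
Gen 3: crossing 2x3. Both 1&2? no. Sum: -1
Gen 4: crossing 3x2. Both 1&2? no. Sum: -1
Gen 5: crossing 2x3. Both 1&2? no. Sum: -1
Gen 6: crossing 3x2. Both 1&2? no. Sum: -1
Gen 7: crossing 2x3. Both 1&2? no. Sum: -1
Gen 8: 2 over 1. Both 1&2? yes. Contrib: -1. Sum: -2
Gen 9: 1 over 2. Both 1&2? yes. Contrib: +1. Sum: -1
Gen 10: crossing 3x2. Both 1&2? no. Sum: -1
Gen 11: crossing 3x1. Both 1&2? no. Sum: -1
Gen 12: 2 over 1. Both 1&2? yes. Contrib: -1. Sum: -2
Gen 13: crossing 2x3. Both 1&2? no. Sum: -2
Gen 14: crossing 3x2. Both 1&2? no. Sum: -2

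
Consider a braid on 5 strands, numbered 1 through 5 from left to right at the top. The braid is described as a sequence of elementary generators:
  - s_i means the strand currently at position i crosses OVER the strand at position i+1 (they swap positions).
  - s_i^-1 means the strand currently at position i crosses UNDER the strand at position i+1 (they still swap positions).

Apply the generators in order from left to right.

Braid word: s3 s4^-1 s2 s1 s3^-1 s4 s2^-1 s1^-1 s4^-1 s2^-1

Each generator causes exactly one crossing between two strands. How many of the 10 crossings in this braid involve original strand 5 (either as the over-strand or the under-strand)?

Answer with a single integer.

Answer: 4

Derivation:
Gen 1: crossing 3x4. Involves strand 5? no. Count so far: 0
Gen 2: crossing 3x5. Involves strand 5? yes. Count so far: 1
Gen 3: crossing 2x4. Involves strand 5? no. Count so far: 1
Gen 4: crossing 1x4. Involves strand 5? no. Count so far: 1
Gen 5: crossing 2x5. Involves strand 5? yes. Count so far: 2
Gen 6: crossing 2x3. Involves strand 5? no. Count so far: 2
Gen 7: crossing 1x5. Involves strand 5? yes. Count so far: 3
Gen 8: crossing 4x5. Involves strand 5? yes. Count so far: 4
Gen 9: crossing 3x2. Involves strand 5? no. Count so far: 4
Gen 10: crossing 4x1. Involves strand 5? no. Count so far: 4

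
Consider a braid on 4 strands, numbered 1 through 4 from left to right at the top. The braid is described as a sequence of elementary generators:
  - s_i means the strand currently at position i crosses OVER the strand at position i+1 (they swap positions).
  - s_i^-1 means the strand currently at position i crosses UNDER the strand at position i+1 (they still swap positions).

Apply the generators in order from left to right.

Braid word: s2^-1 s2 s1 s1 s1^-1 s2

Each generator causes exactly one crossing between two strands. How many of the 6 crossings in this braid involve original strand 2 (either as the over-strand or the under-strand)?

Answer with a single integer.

Gen 1: crossing 2x3. Involves strand 2? yes. Count so far: 1
Gen 2: crossing 3x2. Involves strand 2? yes. Count so far: 2
Gen 3: crossing 1x2. Involves strand 2? yes. Count so far: 3
Gen 4: crossing 2x1. Involves strand 2? yes. Count so far: 4
Gen 5: crossing 1x2. Involves strand 2? yes. Count so far: 5
Gen 6: crossing 1x3. Involves strand 2? no. Count so far: 5

Answer: 5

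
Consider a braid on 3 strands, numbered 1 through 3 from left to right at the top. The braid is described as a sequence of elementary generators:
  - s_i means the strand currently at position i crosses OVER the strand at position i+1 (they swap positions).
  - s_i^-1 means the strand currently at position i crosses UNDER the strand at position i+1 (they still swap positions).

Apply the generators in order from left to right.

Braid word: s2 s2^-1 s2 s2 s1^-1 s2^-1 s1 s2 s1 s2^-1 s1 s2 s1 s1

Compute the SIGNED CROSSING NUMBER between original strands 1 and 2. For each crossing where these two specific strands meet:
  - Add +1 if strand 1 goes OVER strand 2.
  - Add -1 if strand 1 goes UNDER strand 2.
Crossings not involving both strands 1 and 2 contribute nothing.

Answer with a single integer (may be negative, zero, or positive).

Gen 1: crossing 2x3. Both 1&2? no. Sum: 0
Gen 2: crossing 3x2. Both 1&2? no. Sum: 0
Gen 3: crossing 2x3. Both 1&2? no. Sum: 0
Gen 4: crossing 3x2. Both 1&2? no. Sum: 0
Gen 5: 1 under 2. Both 1&2? yes. Contrib: -1. Sum: -1
Gen 6: crossing 1x3. Both 1&2? no. Sum: -1
Gen 7: crossing 2x3. Both 1&2? no. Sum: -1
Gen 8: 2 over 1. Both 1&2? yes. Contrib: -1. Sum: -2
Gen 9: crossing 3x1. Both 1&2? no. Sum: -2
Gen 10: crossing 3x2. Both 1&2? no. Sum: -2
Gen 11: 1 over 2. Both 1&2? yes. Contrib: +1. Sum: -1
Gen 12: crossing 1x3. Both 1&2? no. Sum: -1
Gen 13: crossing 2x3. Both 1&2? no. Sum: -1
Gen 14: crossing 3x2. Both 1&2? no. Sum: -1

Answer: -1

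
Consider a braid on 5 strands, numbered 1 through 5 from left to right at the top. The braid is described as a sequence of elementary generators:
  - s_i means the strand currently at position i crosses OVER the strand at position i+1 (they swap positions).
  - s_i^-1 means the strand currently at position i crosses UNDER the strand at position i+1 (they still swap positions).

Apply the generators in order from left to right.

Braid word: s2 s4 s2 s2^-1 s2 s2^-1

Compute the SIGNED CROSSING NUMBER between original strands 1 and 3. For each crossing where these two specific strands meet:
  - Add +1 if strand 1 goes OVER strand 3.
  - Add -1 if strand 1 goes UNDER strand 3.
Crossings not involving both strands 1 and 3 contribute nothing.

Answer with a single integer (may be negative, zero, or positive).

Gen 1: crossing 2x3. Both 1&3? no. Sum: 0
Gen 2: crossing 4x5. Both 1&3? no. Sum: 0
Gen 3: crossing 3x2. Both 1&3? no. Sum: 0
Gen 4: crossing 2x3. Both 1&3? no. Sum: 0
Gen 5: crossing 3x2. Both 1&3? no. Sum: 0
Gen 6: crossing 2x3. Both 1&3? no. Sum: 0

Answer: 0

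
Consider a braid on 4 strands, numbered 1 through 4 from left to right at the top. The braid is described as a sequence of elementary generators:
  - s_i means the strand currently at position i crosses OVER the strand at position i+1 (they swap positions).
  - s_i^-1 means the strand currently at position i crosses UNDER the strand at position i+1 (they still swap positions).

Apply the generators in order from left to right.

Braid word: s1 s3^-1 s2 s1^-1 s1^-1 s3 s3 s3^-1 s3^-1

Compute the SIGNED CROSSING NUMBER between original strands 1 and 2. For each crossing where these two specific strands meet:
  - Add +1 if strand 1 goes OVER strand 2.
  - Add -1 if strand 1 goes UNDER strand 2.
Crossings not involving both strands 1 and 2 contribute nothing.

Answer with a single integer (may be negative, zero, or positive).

Answer: 1

Derivation:
Gen 1: 1 over 2. Both 1&2? yes. Contrib: +1. Sum: 1
Gen 2: crossing 3x4. Both 1&2? no. Sum: 1
Gen 3: crossing 1x4. Both 1&2? no. Sum: 1
Gen 4: crossing 2x4. Both 1&2? no. Sum: 1
Gen 5: crossing 4x2. Both 1&2? no. Sum: 1
Gen 6: crossing 1x3. Both 1&2? no. Sum: 1
Gen 7: crossing 3x1. Both 1&2? no. Sum: 1
Gen 8: crossing 1x3. Both 1&2? no. Sum: 1
Gen 9: crossing 3x1. Both 1&2? no. Sum: 1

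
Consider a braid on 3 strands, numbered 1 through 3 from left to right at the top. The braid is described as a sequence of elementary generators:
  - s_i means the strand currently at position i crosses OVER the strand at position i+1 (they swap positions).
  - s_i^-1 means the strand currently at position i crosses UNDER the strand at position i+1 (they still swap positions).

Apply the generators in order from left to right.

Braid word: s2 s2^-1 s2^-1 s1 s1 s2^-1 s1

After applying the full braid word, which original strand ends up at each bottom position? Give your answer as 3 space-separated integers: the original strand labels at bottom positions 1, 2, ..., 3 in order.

Gen 1 (s2): strand 2 crosses over strand 3. Perm now: [1 3 2]
Gen 2 (s2^-1): strand 3 crosses under strand 2. Perm now: [1 2 3]
Gen 3 (s2^-1): strand 2 crosses under strand 3. Perm now: [1 3 2]
Gen 4 (s1): strand 1 crosses over strand 3. Perm now: [3 1 2]
Gen 5 (s1): strand 3 crosses over strand 1. Perm now: [1 3 2]
Gen 6 (s2^-1): strand 3 crosses under strand 2. Perm now: [1 2 3]
Gen 7 (s1): strand 1 crosses over strand 2. Perm now: [2 1 3]

Answer: 2 1 3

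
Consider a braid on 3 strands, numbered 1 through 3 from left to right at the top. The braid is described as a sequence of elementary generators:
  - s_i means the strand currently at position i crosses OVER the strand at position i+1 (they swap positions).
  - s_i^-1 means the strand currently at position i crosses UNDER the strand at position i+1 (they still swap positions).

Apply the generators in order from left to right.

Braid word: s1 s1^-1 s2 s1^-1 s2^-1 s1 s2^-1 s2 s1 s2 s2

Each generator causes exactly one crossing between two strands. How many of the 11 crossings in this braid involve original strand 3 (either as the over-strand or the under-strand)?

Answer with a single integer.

Answer: 6

Derivation:
Gen 1: crossing 1x2. Involves strand 3? no. Count so far: 0
Gen 2: crossing 2x1. Involves strand 3? no. Count so far: 0
Gen 3: crossing 2x3. Involves strand 3? yes. Count so far: 1
Gen 4: crossing 1x3. Involves strand 3? yes. Count so far: 2
Gen 5: crossing 1x2. Involves strand 3? no. Count so far: 2
Gen 6: crossing 3x2. Involves strand 3? yes. Count so far: 3
Gen 7: crossing 3x1. Involves strand 3? yes. Count so far: 4
Gen 8: crossing 1x3. Involves strand 3? yes. Count so far: 5
Gen 9: crossing 2x3. Involves strand 3? yes. Count so far: 6
Gen 10: crossing 2x1. Involves strand 3? no. Count so far: 6
Gen 11: crossing 1x2. Involves strand 3? no. Count so far: 6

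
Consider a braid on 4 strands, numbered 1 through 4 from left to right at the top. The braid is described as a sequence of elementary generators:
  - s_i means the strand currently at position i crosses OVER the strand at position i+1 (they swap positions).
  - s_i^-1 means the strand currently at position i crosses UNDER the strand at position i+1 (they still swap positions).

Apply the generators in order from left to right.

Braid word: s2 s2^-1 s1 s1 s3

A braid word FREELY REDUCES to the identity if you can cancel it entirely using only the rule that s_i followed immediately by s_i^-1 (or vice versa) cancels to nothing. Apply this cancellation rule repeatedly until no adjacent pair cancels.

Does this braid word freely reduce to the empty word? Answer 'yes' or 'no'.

Gen 1 (s2): push. Stack: [s2]
Gen 2 (s2^-1): cancels prior s2. Stack: []
Gen 3 (s1): push. Stack: [s1]
Gen 4 (s1): push. Stack: [s1 s1]
Gen 5 (s3): push. Stack: [s1 s1 s3]
Reduced word: s1 s1 s3

Answer: no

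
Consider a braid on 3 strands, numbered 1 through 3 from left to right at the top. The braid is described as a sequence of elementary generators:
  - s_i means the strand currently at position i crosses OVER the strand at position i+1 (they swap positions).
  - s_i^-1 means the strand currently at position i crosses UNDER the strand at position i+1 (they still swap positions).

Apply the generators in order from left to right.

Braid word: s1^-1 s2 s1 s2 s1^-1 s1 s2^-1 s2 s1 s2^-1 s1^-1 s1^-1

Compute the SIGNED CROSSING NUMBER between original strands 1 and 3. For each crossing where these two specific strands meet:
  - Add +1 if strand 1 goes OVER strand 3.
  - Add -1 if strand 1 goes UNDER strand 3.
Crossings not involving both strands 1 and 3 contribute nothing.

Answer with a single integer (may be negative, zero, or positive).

Answer: 2

Derivation:
Gen 1: crossing 1x2. Both 1&3? no. Sum: 0
Gen 2: 1 over 3. Both 1&3? yes. Contrib: +1. Sum: 1
Gen 3: crossing 2x3. Both 1&3? no. Sum: 1
Gen 4: crossing 2x1. Both 1&3? no. Sum: 1
Gen 5: 3 under 1. Both 1&3? yes. Contrib: +1. Sum: 2
Gen 6: 1 over 3. Both 1&3? yes. Contrib: +1. Sum: 3
Gen 7: crossing 1x2. Both 1&3? no. Sum: 3
Gen 8: crossing 2x1. Both 1&3? no. Sum: 3
Gen 9: 3 over 1. Both 1&3? yes. Contrib: -1. Sum: 2
Gen 10: crossing 3x2. Both 1&3? no. Sum: 2
Gen 11: crossing 1x2. Both 1&3? no. Sum: 2
Gen 12: crossing 2x1. Both 1&3? no. Sum: 2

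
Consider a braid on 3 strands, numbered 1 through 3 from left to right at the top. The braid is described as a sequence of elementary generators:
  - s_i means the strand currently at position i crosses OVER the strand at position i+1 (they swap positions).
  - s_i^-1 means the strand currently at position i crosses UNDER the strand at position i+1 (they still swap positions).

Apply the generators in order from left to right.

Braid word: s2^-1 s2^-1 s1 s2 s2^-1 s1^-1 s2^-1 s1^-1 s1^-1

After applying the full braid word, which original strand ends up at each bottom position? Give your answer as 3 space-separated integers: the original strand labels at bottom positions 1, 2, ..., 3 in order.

Gen 1 (s2^-1): strand 2 crosses under strand 3. Perm now: [1 3 2]
Gen 2 (s2^-1): strand 3 crosses under strand 2. Perm now: [1 2 3]
Gen 3 (s1): strand 1 crosses over strand 2. Perm now: [2 1 3]
Gen 4 (s2): strand 1 crosses over strand 3. Perm now: [2 3 1]
Gen 5 (s2^-1): strand 3 crosses under strand 1. Perm now: [2 1 3]
Gen 6 (s1^-1): strand 2 crosses under strand 1. Perm now: [1 2 3]
Gen 7 (s2^-1): strand 2 crosses under strand 3. Perm now: [1 3 2]
Gen 8 (s1^-1): strand 1 crosses under strand 3. Perm now: [3 1 2]
Gen 9 (s1^-1): strand 3 crosses under strand 1. Perm now: [1 3 2]

Answer: 1 3 2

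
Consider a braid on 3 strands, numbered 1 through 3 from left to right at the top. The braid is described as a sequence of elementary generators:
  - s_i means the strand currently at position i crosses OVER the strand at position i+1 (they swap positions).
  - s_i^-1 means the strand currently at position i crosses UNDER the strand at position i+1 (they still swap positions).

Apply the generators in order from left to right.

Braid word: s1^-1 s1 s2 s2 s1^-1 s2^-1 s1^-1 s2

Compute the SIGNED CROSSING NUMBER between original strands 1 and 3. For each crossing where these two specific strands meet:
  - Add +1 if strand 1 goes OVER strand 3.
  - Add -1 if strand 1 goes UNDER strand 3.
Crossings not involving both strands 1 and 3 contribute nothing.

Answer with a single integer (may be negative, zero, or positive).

Answer: -1

Derivation:
Gen 1: crossing 1x2. Both 1&3? no. Sum: 0
Gen 2: crossing 2x1. Both 1&3? no. Sum: 0
Gen 3: crossing 2x3. Both 1&3? no. Sum: 0
Gen 4: crossing 3x2. Both 1&3? no. Sum: 0
Gen 5: crossing 1x2. Both 1&3? no. Sum: 0
Gen 6: 1 under 3. Both 1&3? yes. Contrib: -1. Sum: -1
Gen 7: crossing 2x3. Both 1&3? no. Sum: -1
Gen 8: crossing 2x1. Both 1&3? no. Sum: -1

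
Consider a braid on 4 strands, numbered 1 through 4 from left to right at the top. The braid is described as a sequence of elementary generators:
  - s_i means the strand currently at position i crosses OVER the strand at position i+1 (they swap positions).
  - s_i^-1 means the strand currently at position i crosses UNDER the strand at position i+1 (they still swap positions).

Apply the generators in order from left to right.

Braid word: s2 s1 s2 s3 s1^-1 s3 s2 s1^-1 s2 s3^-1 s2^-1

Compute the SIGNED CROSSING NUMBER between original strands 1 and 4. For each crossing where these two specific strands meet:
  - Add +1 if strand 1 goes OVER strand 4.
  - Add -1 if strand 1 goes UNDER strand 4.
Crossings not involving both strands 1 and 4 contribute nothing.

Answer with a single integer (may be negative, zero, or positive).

Answer: 0

Derivation:
Gen 1: crossing 2x3. Both 1&4? no. Sum: 0
Gen 2: crossing 1x3. Both 1&4? no. Sum: 0
Gen 3: crossing 1x2. Both 1&4? no. Sum: 0
Gen 4: 1 over 4. Both 1&4? yes. Contrib: +1. Sum: 1
Gen 5: crossing 3x2. Both 1&4? no. Sum: 1
Gen 6: 4 over 1. Both 1&4? yes. Contrib: -1. Sum: 0
Gen 7: crossing 3x1. Both 1&4? no. Sum: 0
Gen 8: crossing 2x1. Both 1&4? no. Sum: 0
Gen 9: crossing 2x3. Both 1&4? no. Sum: 0
Gen 10: crossing 2x4. Both 1&4? no. Sum: 0
Gen 11: crossing 3x4. Both 1&4? no. Sum: 0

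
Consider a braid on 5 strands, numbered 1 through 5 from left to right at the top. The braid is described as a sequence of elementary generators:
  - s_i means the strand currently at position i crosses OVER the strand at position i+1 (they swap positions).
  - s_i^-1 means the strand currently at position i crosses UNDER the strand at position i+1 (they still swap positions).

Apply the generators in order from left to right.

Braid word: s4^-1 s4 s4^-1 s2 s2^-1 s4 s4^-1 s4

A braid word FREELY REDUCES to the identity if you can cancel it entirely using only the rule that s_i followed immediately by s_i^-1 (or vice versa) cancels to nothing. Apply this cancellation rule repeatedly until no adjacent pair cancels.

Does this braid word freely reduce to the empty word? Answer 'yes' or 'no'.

Gen 1 (s4^-1): push. Stack: [s4^-1]
Gen 2 (s4): cancels prior s4^-1. Stack: []
Gen 3 (s4^-1): push. Stack: [s4^-1]
Gen 4 (s2): push. Stack: [s4^-1 s2]
Gen 5 (s2^-1): cancels prior s2. Stack: [s4^-1]
Gen 6 (s4): cancels prior s4^-1. Stack: []
Gen 7 (s4^-1): push. Stack: [s4^-1]
Gen 8 (s4): cancels prior s4^-1. Stack: []
Reduced word: (empty)

Answer: yes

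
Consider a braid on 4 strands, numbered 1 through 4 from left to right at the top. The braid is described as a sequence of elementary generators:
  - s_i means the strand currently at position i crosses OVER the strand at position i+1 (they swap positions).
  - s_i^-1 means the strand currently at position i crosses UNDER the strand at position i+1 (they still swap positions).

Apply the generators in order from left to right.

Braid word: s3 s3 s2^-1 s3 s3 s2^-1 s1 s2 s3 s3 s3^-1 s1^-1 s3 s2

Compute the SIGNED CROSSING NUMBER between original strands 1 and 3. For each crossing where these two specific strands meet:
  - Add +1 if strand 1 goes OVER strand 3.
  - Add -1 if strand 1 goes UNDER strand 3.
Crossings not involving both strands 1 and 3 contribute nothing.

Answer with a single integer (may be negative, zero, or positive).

Gen 1: crossing 3x4. Both 1&3? no. Sum: 0
Gen 2: crossing 4x3. Both 1&3? no. Sum: 0
Gen 3: crossing 2x3. Both 1&3? no. Sum: 0
Gen 4: crossing 2x4. Both 1&3? no. Sum: 0
Gen 5: crossing 4x2. Both 1&3? no. Sum: 0
Gen 6: crossing 3x2. Both 1&3? no. Sum: 0
Gen 7: crossing 1x2. Both 1&3? no. Sum: 0
Gen 8: 1 over 3. Both 1&3? yes. Contrib: +1. Sum: 1
Gen 9: crossing 1x4. Both 1&3? no. Sum: 1
Gen 10: crossing 4x1. Both 1&3? no. Sum: 1
Gen 11: crossing 1x4. Both 1&3? no. Sum: 1
Gen 12: crossing 2x3. Both 1&3? no. Sum: 1
Gen 13: crossing 4x1. Both 1&3? no. Sum: 1
Gen 14: crossing 2x1. Both 1&3? no. Sum: 1

Answer: 1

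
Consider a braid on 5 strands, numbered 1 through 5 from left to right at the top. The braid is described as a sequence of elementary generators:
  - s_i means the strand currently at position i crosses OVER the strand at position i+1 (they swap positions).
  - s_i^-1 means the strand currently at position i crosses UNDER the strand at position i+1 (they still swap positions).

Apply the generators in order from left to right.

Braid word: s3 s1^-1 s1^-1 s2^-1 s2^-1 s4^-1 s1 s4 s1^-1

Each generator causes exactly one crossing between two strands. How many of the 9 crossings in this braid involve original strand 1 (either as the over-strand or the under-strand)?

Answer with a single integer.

Answer: 4

Derivation:
Gen 1: crossing 3x4. Involves strand 1? no. Count so far: 0
Gen 2: crossing 1x2. Involves strand 1? yes. Count so far: 1
Gen 3: crossing 2x1. Involves strand 1? yes. Count so far: 2
Gen 4: crossing 2x4. Involves strand 1? no. Count so far: 2
Gen 5: crossing 4x2. Involves strand 1? no. Count so far: 2
Gen 6: crossing 3x5. Involves strand 1? no. Count so far: 2
Gen 7: crossing 1x2. Involves strand 1? yes. Count so far: 3
Gen 8: crossing 5x3. Involves strand 1? no. Count so far: 3
Gen 9: crossing 2x1. Involves strand 1? yes. Count so far: 4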